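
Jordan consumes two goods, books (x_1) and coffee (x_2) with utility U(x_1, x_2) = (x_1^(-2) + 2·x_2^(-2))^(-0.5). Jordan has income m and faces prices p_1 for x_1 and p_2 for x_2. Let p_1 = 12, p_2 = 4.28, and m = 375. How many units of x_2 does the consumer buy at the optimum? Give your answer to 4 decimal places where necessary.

From the CES first-order condition, (1/2)·(x_2/x_1)^(3) = p_1/p_2.
Hence x_2/x_1 = (2·p_1/p_2)^(1/(3)), i.e. raised to the 1/3 power.
With the ratio pinned down, the budget gives x_1* = m/(p_1 + p_2·(x_2/x_1)) and x_2* = (x_2/x_1)·x_1*.
Numerically x_2/x_1 = 1.776598, so x_1* = 375/(12 + 4.28·1.776598) = 19.1289 and x_2* = 1.776598·19.1289 = 33.9844.

x_2* = 33.9844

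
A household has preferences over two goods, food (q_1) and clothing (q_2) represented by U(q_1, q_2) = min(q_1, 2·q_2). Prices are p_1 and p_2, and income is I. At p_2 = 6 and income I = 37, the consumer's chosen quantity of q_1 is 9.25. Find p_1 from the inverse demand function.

p_1 = 1

With perfect complements, no substitution: consume in ratio q_1:q_2 = 2:1.
Budget: p_1·q_1 + p_2·(1/2)·q_1 = I, so (2·p_1 + p_2)·q_1 = 2·I.
Demand: q_1*(p_1,p_2,I) = 2·I/(2·p_1 + p_2), q_2* = I/(2·p_1 + p_2).
Set q_1* = 9.25 in the demand function and solve for p_1: p_1 = 1.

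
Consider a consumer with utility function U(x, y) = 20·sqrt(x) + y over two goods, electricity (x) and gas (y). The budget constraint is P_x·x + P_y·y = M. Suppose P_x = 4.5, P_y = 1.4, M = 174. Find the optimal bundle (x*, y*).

Set MRS = P_x/P_y: 10·x^(−1/2) = P_x/P_y.
Thus x* = (10·P_y/P_x)² — independent of M — with the rest of income spent on y.
Plugging in: x* = (10·1.4/4.5)² = 9.679, y* = 93.1746.

x* = 9.679, y* = 93.1746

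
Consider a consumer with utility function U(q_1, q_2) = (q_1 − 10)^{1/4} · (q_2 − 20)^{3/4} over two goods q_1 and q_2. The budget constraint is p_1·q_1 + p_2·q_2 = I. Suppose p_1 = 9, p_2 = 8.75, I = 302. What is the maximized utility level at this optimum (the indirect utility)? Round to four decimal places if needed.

This is Cobb-Douglas in (q_1−10, q_2−20): tangency gives 0.25·p_2·(q_2−20) = 0.75·p_1·(q_1−10).
After buying the subsistence bundle (10, 20), a share 0.25 of the remaining income goes to q_1: q_1* = 10 + 0.25·(I − 10p_1 − 20p_2)/p_1.
Discretionary income = 302 − 10·9 − 20·8.75 = 37; q_1* = 10 + 0.25·37/9 = 11.0278; q_2* = 20 + 0.75·37/8.75 = 23.1714.
Utility at the optimum: U(11.0278, 23.1714) = 2.3929.

V = 2.3929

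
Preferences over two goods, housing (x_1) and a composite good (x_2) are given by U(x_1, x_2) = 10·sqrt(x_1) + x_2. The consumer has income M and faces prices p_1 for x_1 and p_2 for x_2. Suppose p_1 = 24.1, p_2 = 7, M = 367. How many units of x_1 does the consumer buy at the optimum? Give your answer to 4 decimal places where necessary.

Set MRS = p_1/p_2: 5·x_1^(−1/2) = p_1/p_2.
Thus x_1* = (5·p_2/p_1)² — independent of M — with the rest of income spent on x_2.
Plugging in: x_1* = (5·7/24.1)² = 2.1091.

x_1* = 2.1091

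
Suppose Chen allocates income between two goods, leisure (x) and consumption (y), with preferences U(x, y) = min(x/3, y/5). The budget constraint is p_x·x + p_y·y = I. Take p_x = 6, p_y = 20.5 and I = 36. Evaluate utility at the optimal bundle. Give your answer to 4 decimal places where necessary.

Leontief preferences: the optimum is at the kink where x/3 = y/5, i.e. y = (5/3)·x.
Budget: p_x·x + p_y·(5/3)·x = I, so (3·p_x + 5·p_y)·x = 3·I.
Demand: x*(p_x,p_y,I) = 3·I/(3·p_x + 5·p_y), y* = 5·I/(3·p_x + 5·p_y).
Here 3·6 + 5·20.5 = 120.5, giving x* = 0.8963 and y* = 1.4938.
Utility at the optimum: U(0.8963, 1.4938) = 0.2988.

V = 0.2988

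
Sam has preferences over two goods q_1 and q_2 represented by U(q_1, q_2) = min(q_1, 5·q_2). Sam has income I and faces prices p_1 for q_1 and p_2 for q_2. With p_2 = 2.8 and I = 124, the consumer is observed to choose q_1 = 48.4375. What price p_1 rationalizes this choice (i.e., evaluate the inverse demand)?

p_1 = 2

With perfect complements, no substitution: consume in ratio q_1:q_2 = 5:1.
Budget: p_1·q_1 + p_2·(1/5)·q_1 = I, so (5·p_1 + p_2)·q_1 = 5·I.
Demand: q_1*(p_1,p_2,I) = 5·I/(5·p_1 + p_2), q_2* = I/(5·p_1 + p_2).
Set q_1* = 48.4375 in the demand function and solve for p_1: p_1 = 2.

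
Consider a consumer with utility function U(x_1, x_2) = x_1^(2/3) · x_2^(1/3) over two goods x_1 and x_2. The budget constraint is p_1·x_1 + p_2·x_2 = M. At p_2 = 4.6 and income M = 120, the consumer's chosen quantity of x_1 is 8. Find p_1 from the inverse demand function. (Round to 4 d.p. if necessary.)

p_1 = 10

Tangency: MRS = 2·x_2/x_1 = p_1/p_2.
So 2/3·p_2·x_2 = 1/3·p_1·x_1; combined with the budget, a share 2/3 of income goes to x_1.
Demand: x_1*(p_1,p_2,M) = 2/3·M/p_1 and x_2* = 1/3·M/p_2.
Set x_1* = 8 in the demand function and solve for p_1: p_1 = 10.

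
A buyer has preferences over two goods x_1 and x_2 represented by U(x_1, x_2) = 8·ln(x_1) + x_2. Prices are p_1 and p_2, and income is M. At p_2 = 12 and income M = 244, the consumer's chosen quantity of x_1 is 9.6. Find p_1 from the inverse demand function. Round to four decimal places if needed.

p_1 = 10

Set MRS = p_1/p_2: (8/x_1)/1 = p_1/p_2.
So x_1*(p_1,p_2) = 8·p_2/p_1, independent of income; and x_2* = (M − 8·p_2)/p_2.
Set x_1* = 9.6 in the demand function and solve for p_1: p_1 = 10.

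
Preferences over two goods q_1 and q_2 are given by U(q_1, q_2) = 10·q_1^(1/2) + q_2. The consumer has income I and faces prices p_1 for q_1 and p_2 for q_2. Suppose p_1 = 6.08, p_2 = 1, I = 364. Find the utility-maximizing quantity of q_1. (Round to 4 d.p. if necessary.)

MU_q_1 = 5/√q_1, MU_q_2 = 1. Tangency: 5/√q_1 = p_1/p_2.
Thus q_1* = (5·p_2/p_1)² — independent of I — with the rest of income spent on q_2.
Plugging in: q_1* = (5·1/6.08)² = 0.6763.

q_1* = 0.6763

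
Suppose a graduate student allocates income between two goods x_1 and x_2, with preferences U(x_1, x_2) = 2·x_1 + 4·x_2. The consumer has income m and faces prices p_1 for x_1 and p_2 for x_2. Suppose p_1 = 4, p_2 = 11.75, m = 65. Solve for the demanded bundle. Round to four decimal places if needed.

Perfect substitutes: compare marginal utility per dollar. 2/p_1 vs 4/p_2 → 0.5 vs 0.3404.
x_1 gives more utility per dollar, so spend all income on x_1: x_1* = m/p_1, x_2* = 0.
Numerically: x_1* = 16.25, x_2* = 0.

x_1* = 16.25, x_2* = 0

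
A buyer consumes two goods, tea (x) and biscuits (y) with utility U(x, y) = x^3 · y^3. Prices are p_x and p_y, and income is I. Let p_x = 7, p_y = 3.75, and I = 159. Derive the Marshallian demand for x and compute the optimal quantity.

The MRS is y/x. Set MRS = p_x/p_y.
Rearranging, p_y·y = p_x·x. Substituting into the budget gives p_x·x·(1 + 1) = I.
Demand: x*(p_x,p_y,I) = 0.5·I/p_x and y* = 0.5·I/p_y.
At p_x=7, p_y=3.75, I=159: x* = 0.5·159/7 = 11.3571.

x* = 11.3571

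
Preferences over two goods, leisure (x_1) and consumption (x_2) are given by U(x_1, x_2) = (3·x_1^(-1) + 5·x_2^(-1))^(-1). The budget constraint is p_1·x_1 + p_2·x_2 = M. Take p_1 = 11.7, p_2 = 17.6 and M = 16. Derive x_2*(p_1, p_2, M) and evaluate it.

MU_x_1 ∝ 3·x_1^(-2), MU_x_2 ∝ 5·x_2^(-2), so MRS = (3/5)·(x_2/x_1)^(2) = p_1/p_2.
Hence x_2/x_1 = ((5/3)·p_1/p_2)^(1/(2)), i.e. raised to the 0.5 power.
Substitute x_2 = (x_2/x_1)·x_1 into the budget: x_1* = M/(p_1 + p_2·(x_2/x_1)).
Numerically x_2/x_1 = 1.052594, so x_1* = 16/(11.7 + 17.6·1.052594) = 0.5294 and x_2* = 1.052594·0.5294 = 0.5572.

x_2* = 0.5572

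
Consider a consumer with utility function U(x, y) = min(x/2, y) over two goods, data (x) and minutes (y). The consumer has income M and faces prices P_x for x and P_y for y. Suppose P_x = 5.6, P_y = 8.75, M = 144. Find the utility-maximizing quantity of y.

Demand: x*(P_x,P_y,M) = 2·M/(2·P_x + P_y), y* = M/(2·P_x + P_y).
Here 2·5.6 + 8.75 = 19.95, giving y* = 7.218.

y* = 7.218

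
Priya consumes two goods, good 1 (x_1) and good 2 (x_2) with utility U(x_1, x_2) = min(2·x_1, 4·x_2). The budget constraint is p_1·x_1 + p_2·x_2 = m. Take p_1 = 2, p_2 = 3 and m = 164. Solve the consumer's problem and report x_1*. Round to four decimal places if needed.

x_1* = 46.8571

Demand: x_1*(p_1,p_2,m) = 4·m/(4·p_1 + 2·p_2), x_2* = 2·m/(4·p_1 + 2·p_2).
Here 4·2 + 2·3 = 14, giving x_1* = 46.8571.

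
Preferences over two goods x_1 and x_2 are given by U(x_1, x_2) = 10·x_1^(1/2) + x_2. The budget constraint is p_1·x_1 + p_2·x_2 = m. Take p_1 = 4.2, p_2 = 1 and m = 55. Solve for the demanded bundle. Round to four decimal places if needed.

MU_x_1 = 5/√x_1, MU_x_2 = 1. Tangency: 5/√x_1 = p_1/p_2.
Solve: √x_1 = 5·p_2/p_1, so x_1*(p_1,p_2) = (5·p_2/p_1)², and x_2* = (m − p_1·x_1*)/p_2.
Plugging in: x_1* = (5·1/4.2)² = 1.4172, x_2* = 49.0476.

x_1* = 1.4172, x_2* = 49.0476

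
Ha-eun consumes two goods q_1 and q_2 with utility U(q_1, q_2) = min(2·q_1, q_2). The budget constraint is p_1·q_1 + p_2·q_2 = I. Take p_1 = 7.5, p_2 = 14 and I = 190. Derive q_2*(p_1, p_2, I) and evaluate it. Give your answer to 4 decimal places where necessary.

Leontief preferences: the optimum is at the kink where q_1/1 = q_2/2, i.e. q_2 = 2·q_1.
Budget: p_1·q_1 + p_2·2·q_1 = I, so (p_1 + 2·p_2)·q_1 = I.
Demand: q_1*(p_1,p_2,I) = I/(p_1 + 2·p_2), q_2* = 2·I/(p_1 + 2·p_2).
Here 7.5 + 2·14 = 35.5, giving q_2* = 10.7042.

q_2* = 10.7042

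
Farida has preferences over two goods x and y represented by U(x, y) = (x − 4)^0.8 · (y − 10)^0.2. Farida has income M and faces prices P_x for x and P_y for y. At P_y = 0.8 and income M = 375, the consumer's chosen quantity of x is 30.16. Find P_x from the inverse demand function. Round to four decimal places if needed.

P_x = 10

MRS = 4·(y−10)/(x−4). Tangency with P_x/P_y gives y−10 = (1/4)·(P_x/P_y)·(x−4).
Substituting into the budget: x* = 4 + 0.8·(M − 4·P_x − 10·P_y)/P_x, and y* = 10 + 0.2·(…)/P_y.
Set x* = 30.16 in the demand function and solve for P_x: P_x = 10.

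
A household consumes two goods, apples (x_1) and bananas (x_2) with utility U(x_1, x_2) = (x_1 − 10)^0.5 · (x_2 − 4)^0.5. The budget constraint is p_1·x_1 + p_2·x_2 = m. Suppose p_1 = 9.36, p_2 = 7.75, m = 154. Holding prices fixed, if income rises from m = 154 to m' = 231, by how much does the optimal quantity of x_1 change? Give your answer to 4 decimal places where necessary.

After buying the subsistence bundle (10, 4), a share 0.5 of the remaining income goes to x_1: x_1* = 10 + 0.5·(m − 10p_1 − 4p_2)/p_1.
Discretionary income = 154 − 10·9.36 − 4·7.75 = 29.4; x_1* = 10 + 0.5·29.4/9.36 = 11.5705.
At m' = 231: x_1* = 15.6838. Change: 15.6838 − 11.5705 = 4.1132.

Δx_1* = 4.1132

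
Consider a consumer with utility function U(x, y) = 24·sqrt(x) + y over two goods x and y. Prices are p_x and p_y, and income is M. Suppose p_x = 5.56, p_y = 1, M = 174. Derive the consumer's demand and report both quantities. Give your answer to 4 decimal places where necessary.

x* = 4.6581, y* = 148.1007

Utility is quasi-linear in y; the FOC for x is 12/√x = p_x/p_y.
Thus x* = (12·p_y/p_x)² — independent of M — with the rest of income spent on y.
Plugging in: x* = (12·1/5.56)² = 4.6581, y* = 148.1007.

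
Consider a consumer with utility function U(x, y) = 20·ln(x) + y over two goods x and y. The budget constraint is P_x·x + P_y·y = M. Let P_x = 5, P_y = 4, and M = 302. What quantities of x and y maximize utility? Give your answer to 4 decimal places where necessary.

x* = 16, y* = 55.5

So x*(P_x,P_y) = 20·P_y/P_x, independent of income; and y* = (M − 20·P_y)/P_y.
At the given prices: x* = 20·4/5 = 16, and y* = 55.5.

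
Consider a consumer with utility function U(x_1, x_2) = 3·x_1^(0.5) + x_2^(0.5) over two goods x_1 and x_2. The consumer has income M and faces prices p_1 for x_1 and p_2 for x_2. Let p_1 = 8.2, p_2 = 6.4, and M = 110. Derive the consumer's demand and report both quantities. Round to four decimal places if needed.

Numerically x_2/x_1 = 0.1824, so x_1* = 110/(8.2 + 6.4·0.1824) = 11.7429 and x_2* = 0.1824·11.7429 = 2.1419.

x_1* = 11.7429, x_2* = 2.1419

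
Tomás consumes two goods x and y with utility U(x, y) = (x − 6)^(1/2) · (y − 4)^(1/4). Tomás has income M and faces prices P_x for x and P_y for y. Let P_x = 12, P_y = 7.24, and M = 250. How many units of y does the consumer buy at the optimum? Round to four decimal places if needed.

y* = 10.8619

This is Cobb-Douglas in (x−6, y−4): tangency gives 0.5·P_y·(y−4) = 0.25·P_x·(x−6).
After buying the subsistence bundle (6, 4), a share 2/3 of the remaining income goes to x: x* = 6 + 2/3·(M − 6P_x − 4P_y)/P_x.
Discretionary income = 250 − 6·12 − 4·7.24 = 149.04; y* = 4 + 1/3·149.04/7.24 = 10.8619.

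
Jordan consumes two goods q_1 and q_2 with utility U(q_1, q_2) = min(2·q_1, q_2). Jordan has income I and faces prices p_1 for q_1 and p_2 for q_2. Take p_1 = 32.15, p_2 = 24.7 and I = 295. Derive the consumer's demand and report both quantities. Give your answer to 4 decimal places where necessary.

With perfect complements, no substitution: consume in ratio q_1:q_2 = 1:2.
Budget: p_1·q_1 + p_2·2·q_1 = I, so (p_1 + 2·p_2)·q_1 = I.
Demand: q_1*(p_1,p_2,I) = I/(p_1 + 2·p_2), q_2* = 2·I/(p_1 + 2·p_2).
Here 32.15 + 2·24.7 = 81.55, giving q_1* = 3.6174 and q_2* = 7.2348.

q_1* = 3.6174, q_2* = 7.2348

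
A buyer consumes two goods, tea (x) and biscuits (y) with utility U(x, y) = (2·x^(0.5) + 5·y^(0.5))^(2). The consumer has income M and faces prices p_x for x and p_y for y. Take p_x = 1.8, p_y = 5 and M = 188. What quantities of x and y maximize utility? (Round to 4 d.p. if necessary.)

x* = 32.1368, y* = 26.0308

From the CES first-order condition, (2/5)·(y/x)^(0.5) = p_x/p_y.
Hence y/x = ((5/2)·p_x/p_y)^(1/(0.5)), i.e. raised to the 2 power.
With the ratio pinned down, the budget gives x* = M/(p_x + p_y·(y/x)) and y* = (y/x)·x*.
Numerically y/x = 0.81, so x* = 188/(1.8 + 5·0.81) = 32.1368 and y* = 0.81·32.1368 = 26.0308.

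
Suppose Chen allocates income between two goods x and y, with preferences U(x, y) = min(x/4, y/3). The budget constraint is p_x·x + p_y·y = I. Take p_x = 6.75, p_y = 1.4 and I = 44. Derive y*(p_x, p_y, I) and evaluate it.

Leontief preferences: the optimum is at the kink where x/4 = y/3, i.e. y = (3/4)·x.
Budget: p_x·x + p_y·(3/4)·x = I, so (4·p_x + 3·p_y)·x = 4·I.
Demand: x*(p_x,p_y,I) = 4·I/(4·p_x + 3·p_y), y* = 3·I/(4·p_x + 3·p_y).
Here 4·6.75 + 3·1.4 = 31.2, giving y* = 4.2308.

y* = 4.2308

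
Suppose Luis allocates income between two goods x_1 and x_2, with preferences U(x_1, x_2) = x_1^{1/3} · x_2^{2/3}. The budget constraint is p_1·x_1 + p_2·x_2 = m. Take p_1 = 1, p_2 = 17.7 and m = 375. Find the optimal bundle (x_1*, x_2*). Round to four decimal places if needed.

x_1* = 125, x_2* = 14.1243

Demand: x_1*(p_1,p_2,m) = 1/3·m/p_1 and x_2* = 2/3·m/p_2.
At p_1=1, p_2=17.7, m=375: x_1* = 1/3·375/1 = 125, x_2* = 14.1243.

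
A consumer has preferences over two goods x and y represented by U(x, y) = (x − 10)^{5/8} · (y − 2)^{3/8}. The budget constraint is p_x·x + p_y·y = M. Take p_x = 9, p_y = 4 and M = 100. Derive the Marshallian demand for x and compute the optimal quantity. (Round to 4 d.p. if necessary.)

x* = 10.1389

Substituting into the budget: x* = 10 + 0.625·(M − 10·p_x − 2·p_y)/p_x, and y* = 2 + 0.375·(…)/p_y.
Discretionary income = 100 − 10·9 − 2·4 = 2; x* = 10 + 0.625·2/9 = 10.1389.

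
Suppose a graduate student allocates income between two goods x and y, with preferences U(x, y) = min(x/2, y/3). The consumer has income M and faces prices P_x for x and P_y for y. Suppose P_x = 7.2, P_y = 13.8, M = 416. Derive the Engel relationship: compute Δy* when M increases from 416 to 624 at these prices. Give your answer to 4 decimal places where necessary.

Δy* = 11.1828

Here 2·7.2 + 3·13.8 = 55.8, giving y* = 22.3656.
At M' = 624: y* = 33.5484. Change: 33.5484 − 22.3656 = 11.1828.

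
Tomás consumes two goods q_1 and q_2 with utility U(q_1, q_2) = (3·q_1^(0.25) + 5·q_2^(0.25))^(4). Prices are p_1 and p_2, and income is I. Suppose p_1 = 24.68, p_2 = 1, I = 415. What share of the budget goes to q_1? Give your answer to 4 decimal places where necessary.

MU_q_1 ∝ 3·q_1^(-0.75), MU_q_2 ∝ 5·q_2^(-0.75), so MRS = (3/5)·(q_2/q_1)^(0.75) = p_1/p_2.
Solve for the ratio: q_2/q_1 = [(5/3)·p_1/p_2]^(4/3).
Substitute q_2 = (q_2/q_1)·q_1 into the budget: q_1* = I/(p_1 + p_2·(q_2/q_1)).
Numerically q_2/q_1 = 141.990255, so q_1* = 415/(24.68 + 1·141.990255) = 2.4899 and q_2* = 141.990255·2.4899 = 353.5481.
Expenditure on q_1: 24.68·2.4899 = 61.4519; share = 0.1481.

share on q_1 = 0.1481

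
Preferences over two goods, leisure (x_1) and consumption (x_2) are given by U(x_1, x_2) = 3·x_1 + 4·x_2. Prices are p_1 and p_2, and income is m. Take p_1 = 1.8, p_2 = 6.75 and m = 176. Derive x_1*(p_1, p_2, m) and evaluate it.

Linear utility — the consumer picks whichever good has higher MU/price: 3/1.8 = 1.6667 vs 4/6.75 = 0.5926.
x_1 gives more utility per dollar, so spend all income on x_1: x_1* = m/p_1, x_2* = 0.
Numerically: x_1* = 97.7778, x_2* = 0.

x_1* = 97.7778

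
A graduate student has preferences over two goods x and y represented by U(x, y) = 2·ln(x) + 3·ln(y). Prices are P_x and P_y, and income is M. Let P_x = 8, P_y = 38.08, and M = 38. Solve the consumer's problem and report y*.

Tangency: MRS = (2/3)·y/x = P_x/P_y.
Rearranging, P_y·y = (3/2)·P_x·x. Substituting into the budget gives P_x·x·(1 + (3/2)) = M.
Demand: x*(P_x,P_y,M) = 0.4·M/P_x and y* = 0.6·M/P_y.
At P_x=8, P_y=38.08, M=38: y* = 0.6·38/38.08 = 0.5987.

y* = 0.5987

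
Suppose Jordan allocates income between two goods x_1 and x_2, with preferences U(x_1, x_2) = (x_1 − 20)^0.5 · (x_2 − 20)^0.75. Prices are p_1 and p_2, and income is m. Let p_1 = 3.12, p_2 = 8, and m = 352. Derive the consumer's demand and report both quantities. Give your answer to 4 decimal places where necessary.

x_1* = 36.6154, x_2* = 29.72

Let x_1' = x_1−20, x_2' = x_2−20. MRS = (2/3)·x_2'/x_1' = p_1/p_2.
Substituting into the budget: x_1* = 20 + 0.4·(m − 20·p_1 − 20·p_2)/p_1, and x_2* = 20 + 0.6·(…)/p_2.
Discretionary income = 352 − 20·3.12 − 20·8 = 129.6; x_1* = 20 + 0.4·129.6/3.12 = 36.6154; x_2* = 20 + 0.6·129.6/8 = 29.72.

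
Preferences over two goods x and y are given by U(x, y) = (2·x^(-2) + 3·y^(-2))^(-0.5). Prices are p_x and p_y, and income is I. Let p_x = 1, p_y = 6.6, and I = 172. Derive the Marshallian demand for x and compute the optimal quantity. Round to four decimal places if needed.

From the CES first-order condition, (2/3)·(y/x)^(3) = p_x/p_y.
Hence y/x = ((3/2)·p_x/p_y)^(1/(3)), i.e. raised to the 1/3 power.
With the ratio pinned down, the budget gives x* = I/(p_x + p_y·(y/x)) and y* = (y/x)·x*.
Numerically y/x = 0.610261, so x* = 172/(1 + 6.6·0.610261) = 34.2103.

x* = 34.2103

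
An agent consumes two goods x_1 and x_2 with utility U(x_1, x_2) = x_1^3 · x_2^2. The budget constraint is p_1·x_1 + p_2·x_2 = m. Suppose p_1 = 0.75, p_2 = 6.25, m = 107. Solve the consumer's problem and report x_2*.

x_2* = 6.848

Demand: x_1*(p_1,p_2,m) = 0.6·m/p_1 and x_2* = 0.4·m/p_2.
At p_1=0.75, p_2=6.25, m=107: x_2* = 0.4·107/6.25 = 6.848.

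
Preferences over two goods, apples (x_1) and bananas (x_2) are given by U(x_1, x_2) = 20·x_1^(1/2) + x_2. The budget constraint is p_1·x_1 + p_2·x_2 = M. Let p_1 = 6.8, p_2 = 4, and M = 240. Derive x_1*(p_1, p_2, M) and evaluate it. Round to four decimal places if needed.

Utility is quasi-linear in x_2; the FOC for x_1 is 10/√x_1 = p_1/p_2.
Thus x_1* = (10·p_2/p_1)² — independent of M — with the rest of income spent on x_2.
Plugging in: x_1* = (10·4/6.8)² = 34.6021.

x_1* = 34.6021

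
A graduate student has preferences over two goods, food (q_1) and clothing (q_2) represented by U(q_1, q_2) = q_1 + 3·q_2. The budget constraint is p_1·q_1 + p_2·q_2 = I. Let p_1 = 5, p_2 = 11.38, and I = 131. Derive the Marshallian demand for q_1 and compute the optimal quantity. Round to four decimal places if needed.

Numerically: q_1* = 0, q_2* = 11.5114.

q_1* = 0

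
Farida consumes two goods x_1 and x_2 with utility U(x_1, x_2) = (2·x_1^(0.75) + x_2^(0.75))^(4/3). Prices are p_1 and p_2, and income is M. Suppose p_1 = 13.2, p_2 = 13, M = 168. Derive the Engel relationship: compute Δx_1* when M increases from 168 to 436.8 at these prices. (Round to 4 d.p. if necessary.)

With the ratio pinned down, the budget gives x_1* = M/(p_1 + p_2·(x_2/x_1)) and x_2* = (x_2/x_1)·x_1*.
Numerically x_2/x_1 = 0.066436, so x_1* = 168/(13.2 + 13·0.066436) = 11.9457.
At M' = 436.8: x_1* = 31.0588. Change: 31.0588 − 11.9457 = 19.1131.

Δx_1* = 19.1131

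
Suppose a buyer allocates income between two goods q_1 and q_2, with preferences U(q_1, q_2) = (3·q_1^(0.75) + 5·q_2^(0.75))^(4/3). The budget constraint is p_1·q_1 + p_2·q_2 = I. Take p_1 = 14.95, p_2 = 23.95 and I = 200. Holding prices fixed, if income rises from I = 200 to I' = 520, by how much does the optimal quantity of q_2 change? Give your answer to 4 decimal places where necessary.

Δq_2* = 8.7166

MRS = MU_q_1/MU_q_2 = (3/5)·(q_2/q_1)^(0.25). Set equal to p_1/p_2.
Solve for the ratio: q_2/q_1 = [(5/3)·p_1/p_2]^(4).
With the ratio pinned down, the budget gives q_1* = I/(p_1 + p_2·(q_2/q_1)) and q_2* = (q_2/q_1)·q_1*.
Numerically q_2/q_1 = 1.171488, so q_1* = 200/(14.95 + 23.95·1.171488) = 4.6504 and q_2* = 1.171488·4.6504 = 5.4479.
At I' = 520: q_2* = 14.1645. Change: 14.1645 − 5.4479 = 8.7166.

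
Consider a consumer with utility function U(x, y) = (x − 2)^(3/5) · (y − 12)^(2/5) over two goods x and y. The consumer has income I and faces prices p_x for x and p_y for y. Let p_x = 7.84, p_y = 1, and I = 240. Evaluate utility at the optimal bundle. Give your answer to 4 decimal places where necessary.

V = 31.4859

Let x' = x−2, y' = y−12. MRS = (3/2)·y'/x' = p_x/p_y.
After buying the subsistence bundle (2, 12), a share 0.6 of the remaining income goes to x: x* = 2 + 0.6·(I − 2p_x − 12p_y)/p_x.
Discretionary income = 240 − 2·7.84 − 12·1 = 212.32; x* = 2 + 0.6·212.32/7.84 = 18.249; y* = 12 + 0.4·212.32/1 = 96.928.
Utility at the optimum: U(18.249, 96.928) = 31.4859.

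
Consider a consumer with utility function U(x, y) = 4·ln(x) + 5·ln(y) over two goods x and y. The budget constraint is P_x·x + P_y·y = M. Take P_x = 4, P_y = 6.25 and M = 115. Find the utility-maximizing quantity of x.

The MRS is (4/5)·y/x. Set MRS = P_x/P_y.
So 4·P_y·y = 5·P_x·x; combined with the budget, a share 4/9 of income goes to x.
Demand: x*(P_x,P_y,M) = 4/9·M/P_x and y* = 5/9·M/P_y.
At P_x=4, P_y=6.25, M=115: x* = 4/9·115/4 = 12.7778.

x* = 12.7778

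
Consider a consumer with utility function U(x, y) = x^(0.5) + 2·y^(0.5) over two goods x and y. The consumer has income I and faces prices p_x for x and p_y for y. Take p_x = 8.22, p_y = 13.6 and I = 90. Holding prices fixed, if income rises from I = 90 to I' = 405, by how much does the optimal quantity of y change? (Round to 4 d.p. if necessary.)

From the CES first-order condition, (1/2)·(y/x)^(0.5) = p_x/p_y.
Hence y/x = (2·p_x/p_y)^(1/(0.5)), i.e. raised to the 2 power.
Substitute y = (y/x)·x into the budget: x* = I/(p_x + p_y·(y/x)).
Numerically y/x = 1.461254, so x* = 90/(8.22 + 13.6·1.461254) = 3.2036 and y* = 1.461254·3.2036 = 4.6813.
At I' = 405: y* = 21.066. Change: 21.066 − 4.6813 = 16.3847.

Δy* = 16.3847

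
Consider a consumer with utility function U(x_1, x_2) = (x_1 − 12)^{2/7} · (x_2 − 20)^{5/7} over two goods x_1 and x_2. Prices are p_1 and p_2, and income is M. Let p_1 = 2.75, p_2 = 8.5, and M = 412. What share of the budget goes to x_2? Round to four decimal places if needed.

MRS = (2/5)·(x_2−20)/(x_1−12). Tangency with p_1/p_2 gives x_2−20 = (5/2)·(p_1/p_2)·(x_1−12).
After buying the subsistence bundle (12, 20), a share 2/7 of the remaining income goes to x_1: x_1* = 12 + 2/7·(M − 12p_1 − 20p_2)/p_1.
Discretionary income = 412 − 12·2.75 − 20·8.5 = 209; x_1* = 12 + 2/7·209/2.75 = 33.7143; x_2* = 20 + 5/7·209/8.5 = 37.563.
Expenditure on x_2: 8.5·37.563 = 319.2857; share = 0.775.

share on x_2 = 0.775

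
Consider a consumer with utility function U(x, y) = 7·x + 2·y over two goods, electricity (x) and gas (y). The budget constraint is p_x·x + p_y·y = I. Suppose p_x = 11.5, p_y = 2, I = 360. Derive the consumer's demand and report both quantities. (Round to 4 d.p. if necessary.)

Perfect substitutes: compare marginal utility per dollar. 7/p_x vs 2/p_y → 0.6087 vs 1.
y gives more utility per dollar, so spend all income on y: y* = I/p_y, x* = 0.
Numerically: x* = 0, y* = 180.

x* = 0, y* = 180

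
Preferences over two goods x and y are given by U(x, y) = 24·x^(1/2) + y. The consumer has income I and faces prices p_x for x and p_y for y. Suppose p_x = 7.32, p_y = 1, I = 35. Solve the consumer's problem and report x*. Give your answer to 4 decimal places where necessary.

x* = 2.6874

MU_x = 12/√x, MU_y = 1. Tangency: 12/√x = p_x/p_y.
Solve: √x = 12·p_y/p_x, so x*(p_x,p_y) = (12·p_y/p_x)², and y* = (I − p_x·x*)/p_y.
Plugging in: x* = (12·1/7.32)² = 2.6874.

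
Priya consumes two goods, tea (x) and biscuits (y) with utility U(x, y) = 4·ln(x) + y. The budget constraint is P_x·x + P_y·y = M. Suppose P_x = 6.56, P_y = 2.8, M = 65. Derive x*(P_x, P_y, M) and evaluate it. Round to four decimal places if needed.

x* = 1.7073

MU_x = 4/x, MU_y = 1. Tangency: 4/x = P_x/P_y.
So x*(P_x,P_y) = 4·P_y/P_x, independent of income; and y* = (M − 4·P_y)/P_y.
At the given prices: x* = 4·2.8/6.56 = 1.7073.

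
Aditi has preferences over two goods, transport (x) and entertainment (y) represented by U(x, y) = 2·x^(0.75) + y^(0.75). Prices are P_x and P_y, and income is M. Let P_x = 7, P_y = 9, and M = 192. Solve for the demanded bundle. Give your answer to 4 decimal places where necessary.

x* = 26.645, y* = 0.6094

MRS = MU_x/MU_y = 2·(y/x)^(0.25). Set equal to P_x/P_y.
Solve for the ratio: y/x = [(1/2)·P_x/P_y]^(4).
With the ratio pinned down, the budget gives x* = M/(P_x + P_y·(y/x)) and y* = (y/x)·x*.
Numerically y/x = 0.022872, so x* = 192/(7 + 9·0.022872) = 26.645 and y* = 0.022872·26.645 = 0.6094.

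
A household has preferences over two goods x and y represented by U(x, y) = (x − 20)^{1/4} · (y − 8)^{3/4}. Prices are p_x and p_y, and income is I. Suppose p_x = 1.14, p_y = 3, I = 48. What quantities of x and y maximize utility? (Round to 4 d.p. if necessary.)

x* = 20.2632, y* = 8.3

This is Cobb-Douglas in (x−20, y−8): tangency gives 0.25·p_y·(y−8) = 0.75·p_x·(x−20).
Substituting into the budget: x* = 20 + 0.25·(I − 20·p_x − 8·p_y)/p_x, and y* = 8 + 0.75·(…)/p_y.
Discretionary income = 48 − 20·1.14 − 8·3 = 1.2; x* = 20 + 0.25·1.2/1.14 = 20.2632; y* = 8 + 0.75·1.2/3 = 8.3.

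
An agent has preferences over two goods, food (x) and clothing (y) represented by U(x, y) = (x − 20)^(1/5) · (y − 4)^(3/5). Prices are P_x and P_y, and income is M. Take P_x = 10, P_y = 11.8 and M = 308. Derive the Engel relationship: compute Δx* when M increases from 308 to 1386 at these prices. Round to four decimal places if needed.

Δx* = 26.95

MRS = (1/3)·(y−4)/(x−20). Tangency with P_x/P_y gives y−4 = 3·(P_x/P_y)·(x−20).
After buying the subsistence bundle (20, 4), a share 0.25 of the remaining income goes to x: x* = 20 + 0.25·(M − 20P_x − 4P_y)/P_x.
Discretionary income = 308 − 20·10 − 4·11.8 = 60.8; x* = 20 + 0.25·60.8/10 = 21.52.
At M' = 1386: x* = 48.47. Change: 48.47 − 21.52 = 26.95.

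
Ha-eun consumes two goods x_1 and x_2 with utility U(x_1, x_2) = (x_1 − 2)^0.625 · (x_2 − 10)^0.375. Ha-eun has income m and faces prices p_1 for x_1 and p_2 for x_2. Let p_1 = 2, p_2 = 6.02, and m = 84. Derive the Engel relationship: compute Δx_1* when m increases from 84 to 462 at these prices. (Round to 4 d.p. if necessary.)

Δx_1* = 118.125

Let x_1' = x_1−2, x_2' = x_2−10. MRS = (5/3)·x_2'/x_1' = p_1/p_2.
Substituting into the budget: x_1* = 2 + 0.625·(m − 2·p_1 − 10·p_2)/p_1, and x_2* = 10 + 0.375·(…)/p_2.
Discretionary income = 84 − 2·2 − 10·6.02 = 19.8; x_1* = 2 + 0.625·19.8/2 = 8.1875.
At m' = 462: x_1* = 126.3125. Change: 126.3125 − 8.1875 = 118.125.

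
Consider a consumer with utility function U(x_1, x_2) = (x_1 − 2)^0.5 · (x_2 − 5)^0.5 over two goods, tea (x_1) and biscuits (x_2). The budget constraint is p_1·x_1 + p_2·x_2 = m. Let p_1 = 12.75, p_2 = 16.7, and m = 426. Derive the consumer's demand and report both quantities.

Let x_1' = x_1−2, x_2' = x_2−5. MRS = x_2'/x_1' = p_1/p_2.
After buying the subsistence bundle (2, 5), a share 0.5 of the remaining income goes to x_1: x_1* = 2 + 0.5·(m − 2p_1 − 5p_2)/p_1.
Discretionary income = 426 − 2·12.75 − 5·16.7 = 317; x_1* = 2 + 0.5·317/12.75 = 14.4314; x_2* = 5 + 0.5·317/16.7 = 14.491.

x_1* = 14.4314, x_2* = 14.491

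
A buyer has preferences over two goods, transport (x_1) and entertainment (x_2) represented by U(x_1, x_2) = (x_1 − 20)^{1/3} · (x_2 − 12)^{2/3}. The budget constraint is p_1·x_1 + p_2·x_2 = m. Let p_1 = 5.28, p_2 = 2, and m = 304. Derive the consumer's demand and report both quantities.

After buying the subsistence bundle (20, 12), a share 1/3 of the remaining income goes to x_1: x_1* = 20 + 1/3·(m − 20p_1 − 12p_2)/p_1.
Discretionary income = 304 − 20·5.28 − 12·2 = 174.4; x_1* = 20 + 1/3·174.4/5.28 = 31.0101; x_2* = 12 + 2/3·174.4/2 = 70.1333.

x_1* = 31.0101, x_2* = 70.1333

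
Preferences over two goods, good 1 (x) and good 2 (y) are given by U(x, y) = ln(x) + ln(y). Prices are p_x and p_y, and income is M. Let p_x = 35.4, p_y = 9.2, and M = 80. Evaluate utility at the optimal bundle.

Tangency: MRS = y/x = p_x/p_y.
So p_y·y = p_x·x; combined with the budget, a share 0.5 of income goes to x.
Demand: x*(p_x,p_y,M) = 0.5·M/p_x and y* = 0.5·M/p_y.
At p_x=35.4, p_y=9.2, M=80: x* = 0.5·80/35.4 = 1.1299, y* = 4.3478.
Utility at the optimum: U(1.1299, 4.3478) = 1.5918.

V = 1.5918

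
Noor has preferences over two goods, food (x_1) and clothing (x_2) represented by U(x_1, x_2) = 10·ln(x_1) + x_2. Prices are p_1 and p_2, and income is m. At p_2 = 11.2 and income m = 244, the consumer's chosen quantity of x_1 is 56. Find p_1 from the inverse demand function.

p_1 = 2

MU_x_1 = 10/x_1, MU_x_2 = 1. Tangency: 10/x_1 = p_1/p_2.
So x_1*(p_1,p_2) = 10·p_2/p_1, independent of income; and x_2* = (m − 10·p_2)/p_2.
Set x_1* = 56 in the demand function and solve for p_1: p_1 = 2.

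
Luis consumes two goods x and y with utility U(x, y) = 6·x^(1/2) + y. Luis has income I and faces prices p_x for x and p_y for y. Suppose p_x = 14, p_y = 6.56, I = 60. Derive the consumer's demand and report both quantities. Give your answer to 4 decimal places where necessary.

x* = 1.976, y* = 4.9292

Thus x* = (3·p_y/p_x)² — independent of I — with the rest of income spent on y.
Plugging in: x* = (3·6.56/14)² = 1.976, y* = 4.9292.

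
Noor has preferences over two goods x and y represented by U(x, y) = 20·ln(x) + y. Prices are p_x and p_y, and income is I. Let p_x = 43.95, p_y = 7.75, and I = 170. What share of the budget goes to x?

share on x = 0.9118

MU_x = 20/x, MU_y = 1. Tangency: 20/x = p_x/p_y.
So x*(p_x,p_y) = 20·p_y/p_x, independent of income; and y* = (I − 20·p_y)/p_y.
At the given prices: x* = 20·7.75/43.95 = 3.5267, and y* = 1.9355.
Expenditure on x: 43.95·3.5267 = 155; share = 0.9118.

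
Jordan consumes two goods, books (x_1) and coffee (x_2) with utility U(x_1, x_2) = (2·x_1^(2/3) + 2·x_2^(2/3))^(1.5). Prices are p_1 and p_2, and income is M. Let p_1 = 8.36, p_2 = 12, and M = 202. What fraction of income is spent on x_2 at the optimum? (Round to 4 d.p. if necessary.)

MRS = MU_x_1/MU_x_2 = (x_2/x_1)^(1/3). Set equal to p_1/p_2.
Solve for the ratio: x_2/x_1 = [p_1/p_2]^(3).
Substitute x_2 = (x_2/x_1)·x_1 into the budget: x_1* = M/(p_1 + p_2·(x_2/x_1)).
Numerically x_2/x_1 = 0.338123, so x_1* = 202/(8.36 + 12·0.338123) = 16.2674 and x_2* = 0.338123·16.2674 = 5.5004.
Expenditure on x_2: 12·5.5004 = 66.0046; share = 0.3268.

share on x_2 = 0.3268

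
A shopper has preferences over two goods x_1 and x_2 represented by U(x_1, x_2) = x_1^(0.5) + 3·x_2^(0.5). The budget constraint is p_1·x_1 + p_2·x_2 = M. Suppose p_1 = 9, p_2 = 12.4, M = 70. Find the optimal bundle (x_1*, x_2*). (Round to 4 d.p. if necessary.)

x_1* = 1.0326, x_2* = 4.8957

MRS = MU_x_1/MU_x_2 = (1/3)·(x_2/x_1)^(0.5). Set equal to p_1/p_2.
Hence x_2/x_1 = (3·p_1/p_2)^(1/(0.5)), i.e. raised to the 2 power.
With the ratio pinned down, the budget gives x_1* = M/(p_1 + p_2·(x_2/x_1)) and x_2* = (x_2/x_1)·x_1*.
Numerically x_2/x_1 = 4.741155, so x_1* = 70/(9 + 12.4·4.741155) = 1.0326 and x_2* = 4.741155·1.0326 = 4.8957.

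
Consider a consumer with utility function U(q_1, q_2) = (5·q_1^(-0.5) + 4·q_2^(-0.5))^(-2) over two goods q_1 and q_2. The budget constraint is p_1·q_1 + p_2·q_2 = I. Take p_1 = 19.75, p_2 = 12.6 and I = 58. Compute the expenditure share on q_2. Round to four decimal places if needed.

From the CES first-order condition, (5/4)·(q_2/q_1)^(1.5) = p_1/p_2.
Hence q_2/q_1 = ((4/5)·p_1/p_2)^(1/(1.5)), i.e. raised to the 2/3 power.
Substitute q_2 = (q_2/q_1)·q_1 into the budget: q_1* = I/(p_1 + p_2·(q_2/q_1)).
Numerically q_2/q_1 = 1.162852, so q_1* = 58/(19.75 + 12.6·1.162852) = 1.686 and q_2* = 1.162852·1.686 = 1.9605.
Expenditure on q_2: 12.6·1.9605 = 24.7025; share = 0.4259.

share on q_2 = 0.4259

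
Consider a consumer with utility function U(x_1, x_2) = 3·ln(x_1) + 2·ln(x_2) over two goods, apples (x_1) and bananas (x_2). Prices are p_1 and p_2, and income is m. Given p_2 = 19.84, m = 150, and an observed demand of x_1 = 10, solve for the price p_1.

p_1 = 9

Tangency: MRS = (3/2)·x_2/x_1 = p_1/p_2.
So 3·p_2·x_2 = 2·p_1·x_1; combined with the budget, a share 0.6 of income goes to x_1.
Demand: x_1*(p_1,p_2,m) = 0.6·m/p_1 and x_2* = 0.4·m/p_2.
Set x_1* = 10 in the demand function and solve for p_1: p_1 = 9.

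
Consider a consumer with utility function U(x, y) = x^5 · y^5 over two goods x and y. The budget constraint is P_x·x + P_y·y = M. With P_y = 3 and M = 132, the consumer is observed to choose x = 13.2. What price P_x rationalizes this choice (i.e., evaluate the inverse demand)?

P_x = 5

MU_x/MU_y = (5·y)/(5·x); tangency sets this equal to P_x/P_y.
Rearranging, P_y·y = P_x·x. Substituting into the budget gives P_x·x·(1 + 1) = M.
Demand: x*(P_x,P_y,M) = 0.5·M/P_x and y* = 0.5·M/P_y.
Set x* = 13.2 in the demand function and solve for P_x: P_x = 5.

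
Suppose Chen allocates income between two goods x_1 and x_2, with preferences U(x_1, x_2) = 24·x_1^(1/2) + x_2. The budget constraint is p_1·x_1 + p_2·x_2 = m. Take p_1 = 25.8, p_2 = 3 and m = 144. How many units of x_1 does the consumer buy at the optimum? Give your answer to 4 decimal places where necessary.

x_1* = 1.947

MU_x_1 = 12/√x_1, MU_x_2 = 1. Tangency: 12/√x_1 = p_1/p_2.
Thus x_1* = (12·p_2/p_1)² — independent of m — with the rest of income spent on x_2.
Plugging in: x_1* = (12·3/25.8)² = 1.947.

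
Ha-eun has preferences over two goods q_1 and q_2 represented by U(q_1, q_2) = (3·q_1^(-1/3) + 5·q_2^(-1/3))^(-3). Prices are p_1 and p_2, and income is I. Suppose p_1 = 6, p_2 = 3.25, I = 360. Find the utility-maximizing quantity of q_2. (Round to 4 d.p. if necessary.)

MU_q_1 ∝ 3·q_1^(-4/3), MU_q_2 ∝ 5·q_2^(-4/3), so MRS = (3/5)·(q_2/q_1)^(4/3) = p_1/p_2.
Solve for the ratio: q_2/q_1 = [(5/3)·p_1/p_2]^(0.75).
Substitute q_2 = (q_2/q_1)·q_1 into the budget: q_1* = I/(p_1 + p_2·(q_2/q_1)).
Numerically q_2/q_1 = 2.323205, so q_1* = 360/(6 + 3.25·2.323205) = 26.5675 and q_2* = 2.323205·26.5675 = 61.7216.

q_2* = 61.7216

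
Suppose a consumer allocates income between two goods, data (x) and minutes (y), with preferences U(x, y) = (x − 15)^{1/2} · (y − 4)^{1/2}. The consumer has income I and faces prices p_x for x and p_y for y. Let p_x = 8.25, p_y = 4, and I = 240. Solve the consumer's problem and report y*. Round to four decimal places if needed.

This is Cobb-Douglas in (x−15, y−4): tangency gives 0.5·p_y·(y−4) = 0.5·p_x·(x−15).
After buying the subsistence bundle (15, 4), a share 0.5 of the remaining income goes to x: x* = 15 + 0.5·(I − 15p_x − 4p_y)/p_x.
Discretionary income = 240 − 15·8.25 − 4·4 = 100.25; y* = 4 + 0.5·100.25/4 = 16.5312.

y* = 16.5312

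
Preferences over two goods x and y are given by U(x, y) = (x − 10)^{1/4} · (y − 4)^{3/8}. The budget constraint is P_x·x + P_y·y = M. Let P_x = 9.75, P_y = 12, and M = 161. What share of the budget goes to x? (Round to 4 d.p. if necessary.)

Let x' = x−10, y' = y−4. MRS = (2/3)·y'/x' = P_x/P_y.
Substituting into the budget: x* = 10 + 0.4·(M − 10·P_x − 4·P_y)/P_x, and y* = 4 + 0.6·(…)/P_y.
Discretionary income = 161 − 10·9.75 − 4·12 = 15.5; x* = 10 + 0.4·15.5/9.75 = 10.6359; y* = 4 + 0.6·15.5/12 = 4.775.
Expenditure on x: 9.75·10.6359 = 103.7; share = 0.6441.

share on x = 0.6441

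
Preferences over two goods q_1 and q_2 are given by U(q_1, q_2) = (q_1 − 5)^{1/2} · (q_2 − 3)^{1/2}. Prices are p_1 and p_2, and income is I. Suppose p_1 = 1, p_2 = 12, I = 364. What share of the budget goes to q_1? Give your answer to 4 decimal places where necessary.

This is Cobb-Douglas in (q_1−5, q_2−3): tangency gives 0.5·p_2·(q_2−3) = 0.5·p_1·(q_1−5).
Substituting into the budget: q_1* = 5 + 0.5·(I − 5·p_1 − 3·p_2)/p_1, and q_2* = 3 + 0.5·(…)/p_2.
Discretionary income = 364 − 5·1 − 3·12 = 323; q_1* = 5 + 0.5·323/1 = 166.5; q_2* = 3 + 0.5·323/12 = 16.4583.
Expenditure on q_1: 1·166.5 = 166.5; share = 0.4574.

share on q_1 = 0.4574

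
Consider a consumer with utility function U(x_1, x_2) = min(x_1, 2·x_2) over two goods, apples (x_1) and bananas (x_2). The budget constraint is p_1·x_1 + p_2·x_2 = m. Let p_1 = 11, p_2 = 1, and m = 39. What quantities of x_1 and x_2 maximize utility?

Here 2·11 + 1 = 23, giving x_1* = 3.3913 and x_2* = 1.6957.

x_1* = 3.3913, x_2* = 1.6957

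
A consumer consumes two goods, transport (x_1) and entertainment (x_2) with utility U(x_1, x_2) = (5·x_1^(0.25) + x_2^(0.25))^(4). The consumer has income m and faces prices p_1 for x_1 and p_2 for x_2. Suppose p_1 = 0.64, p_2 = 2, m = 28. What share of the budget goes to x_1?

share on x_1 = 0.9259

With the ratio pinned down, the budget gives x_1* = m/(p_1 + p_2·(x_2/x_1)) and x_2* = (x_2/x_1)·x_1*.
Numerically x_2/x_1 = 0.0256, so x_1* = 28/(0.64 + 2·0.0256) = 40.5093 and x_2* = 0.0256·40.5093 = 1.037.
Expenditure on x_1: 0.64·40.5093 = 25.9259; share = 0.9259.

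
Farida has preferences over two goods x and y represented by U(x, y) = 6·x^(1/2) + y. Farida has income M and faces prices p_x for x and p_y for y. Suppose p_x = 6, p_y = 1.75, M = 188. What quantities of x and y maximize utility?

Set MRS = p_x/p_y: 3·x^(−1/2) = p_x/p_y.
Thus x* = (3·p_y/p_x)² — independent of M — with the rest of income spent on y.
Plugging in: x* = (3·1.75/6)² = 0.7656, y* = 104.8036.

x* = 0.7656, y* = 104.8036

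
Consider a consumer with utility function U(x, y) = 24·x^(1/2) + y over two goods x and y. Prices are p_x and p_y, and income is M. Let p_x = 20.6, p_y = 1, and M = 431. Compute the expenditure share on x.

share on x = 0.0162

Set MRS = p_x/p_y: 12·x^(−1/2) = p_x/p_y.
Solve: √x = 12·p_y/p_x, so x*(p_x,p_y) = (12·p_y/p_x)², and y* = (M − p_x·x*)/p_y.
Plugging in: x* = (12·1/20.6)² = 0.3393, y* = 424.0097.
Expenditure on x: 20.6·0.3393 = 6.9903; share = 0.0162.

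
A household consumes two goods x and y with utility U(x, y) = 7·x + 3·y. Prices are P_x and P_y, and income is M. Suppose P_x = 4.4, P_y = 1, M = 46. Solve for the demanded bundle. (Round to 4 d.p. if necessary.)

Perfect substitutes: compare marginal utility per dollar. 7/P_x vs 3/P_y → 1.5909 vs 3.
y gives more utility per dollar, so spend all income on y: y* = M/P_y, x* = 0.
Numerically: x* = 0, y* = 46.

x* = 0, y* = 46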